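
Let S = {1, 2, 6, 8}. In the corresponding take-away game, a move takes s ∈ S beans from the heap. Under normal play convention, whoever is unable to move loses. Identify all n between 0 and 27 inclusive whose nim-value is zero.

0, 3, 7, 10, 14, 17, 21, 24

G(0) = 0
G(1) = mex{0} = 1
G(2) = mex{1,0} = 2
G(3) = mex{2,1} = 0
G(4) = mex{0,2} = 1
G(5) = mex{1,0} = 2
G(6) = mex{2,1,0} = 3
G(7) = mex{3,2,1} = 0
G(8) = mex{0,3,2,0} = 1
G(9) = mex{1,0,0,1} = 2
G(10) = mex{2,1,1,2} = 0
G(11) = mex{0,2,2,0} = 1
G(12) = mex{1,0,3,1} = 2
G(13) = mex{2,1,0,2} = 3
G(14) = mex{3,2,1,3} = 0
G(15) = mex{0,3,2,0} = 1
G(16) = mex{1,0,0,1} = 2
G(17) = mex{2,1,1,2} = 0
G(18) = mex{0,2,2,0} = 1
G(19) = mex{1,0,3,1} = 2
G(20) = mex{2,1,0,2} = 3
G(21) = mex{3,2,1,3} = 0
G(22) = mex{0,3,2,0} = 1
G(23) = mex{1,0,0,1} = 2
G(24) = mex{2,1,1,2} = 0
G(25) = mex{0,2,2,0} = 1
G(26) = mex{1,0,3,1} = 2
G(27) = mex{2,1,0,2} = 3
P-positions are exactly the n with G(n) = 0.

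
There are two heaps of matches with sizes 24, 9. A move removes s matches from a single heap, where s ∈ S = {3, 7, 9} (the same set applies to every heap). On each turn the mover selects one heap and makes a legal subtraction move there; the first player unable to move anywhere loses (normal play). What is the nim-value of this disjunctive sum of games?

All heaps use S = {3, 7, 9}:
G(0) = 0
G(1) = mex{} = 0
G(2) = mex{} = 0
G(3) = mex{0} = 1
G(4) = mex{0} = 1
G(5) = mex{0} = 1
G(6) = mex{1} = 0
G(7) = mex{1,0} = 2
G(8) = mex{1,0} = 2
G(9) = mex{0,0,0} = 1
G(10) = mex{2,1,0} = 3
G(11) = mex{2,1,0} = 3
G(12) = mex{1,1,1} = 0
G(13) = mex{3,0,1} = 2
G(14) = mex{3,2,1} = 0
G(15) = mex{0,2,0} = 1
G(16) = mex{2,1,2} = 0
G(17) = mex{0,3,2} = 1
G(18) = mex{1,3,1} = 0
G(19) = mex{0,0,3} = 1
G(20) = mex{1,2,3} = 0
G(21) = mex{0,0,0} = 1
G(22) = mex{1,1,2} = 0
G(23) = mex{0,0,0} = 1
G(24) = mex{1,1,1} = 0
Heap A: G(24) = 0.
Heap B: G(9) = 1.
Combined Grundy value = 0 ⊕ 1 = 1.

1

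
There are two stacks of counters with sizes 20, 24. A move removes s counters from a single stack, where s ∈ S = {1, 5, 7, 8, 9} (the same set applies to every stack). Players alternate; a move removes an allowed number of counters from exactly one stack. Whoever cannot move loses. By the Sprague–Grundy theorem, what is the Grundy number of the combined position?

2

All stacks use S = {1, 5, 7, 8, 9}:
G(0) = 0
G(1) = mex{0} = 1
G(2) = mex{1} = 0
G(3) = mex{0} = 1
G(4) = mex{1} = 0
G(5) = mex{0,0} = 1
G(6) = mex{1,1} = 0
G(7) = mex{0,0,0} = 1
G(8) = mex{1,1,1,0} = 2
G(9) = mex{2,0,0,1,0} = 3
G(10) = mex{3,1,1,0,1} = 2
G(11) = mex{2,0,0,1,0} = 3
G(12) = mex{3,1,1,0,1} = 2
G(13) = mex{2,2,0,1,0} = 3
G(14) = mex{3,3,1,0,1} = 2
G(15) = mex{2,2,2,1,0} = 3
G(16) = mex{3,3,3,2,1} = 0
G(17) = mex{0,2,2,3,2} = 1
G(18) = mex{1,3,3,2,3} = 0
G(19) = mex{0,2,2,3,2} = 1
G(20) = mex{1,3,3,2,3} = 0
G(21) = mex{0,0,2,3,2} = 1
G(22) = mex{1,1,3,2,3} = 0
G(23) = mex{0,0,0,3,2} = 1
G(24) = mex{1,1,1,0,3} = 2
Stack A: G(20) = 0.
Stack B: G(24) = 2.
Combined Grundy value = 0 ⊕ 2 = 2.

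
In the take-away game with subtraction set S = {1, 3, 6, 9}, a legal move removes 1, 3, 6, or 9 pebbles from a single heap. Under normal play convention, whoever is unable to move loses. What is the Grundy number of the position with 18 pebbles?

2

G(0) = 0
G(1) = mex{0} = 1
G(2) = mex{1} = 0
G(3) = mex{0,0} = 1
G(4) = mex{1,1} = 0
G(5) = mex{0,0} = 1
G(6) = mex{1,1,0} = 2
G(7) = mex{2,0,1} = 3
G(8) = mex{3,1,0} = 2
G(9) = mex{2,2,1,0} = 3
G(10) = mex{3,3,0,1} = 2
G(11) = mex{2,2,1,0} = 3
G(12) = mex{3,3,2,1} = 0
G(13) = mex{0,2,3,0} = 1
G(14) = mex{1,3,2,1} = 0
G(15) = mex{0,0,3,2} = 1
G(16) = mex{1,1,2,3} = 0
G(17) = mex{0,0,3,2} = 1
G(18) = mex{1,1,0,3} = 2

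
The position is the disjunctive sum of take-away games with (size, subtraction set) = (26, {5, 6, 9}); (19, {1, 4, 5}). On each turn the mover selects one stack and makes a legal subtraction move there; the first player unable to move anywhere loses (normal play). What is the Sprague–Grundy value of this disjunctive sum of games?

Stack A, S = {5, 6, 9}:
n :  0  1  2  3  4  5  6  7  8  9 10 11 12 13 14 15 16 17 18 19 20 21 22 23 24 25 26
G :  0  0  0  0  0  1  1  1  1  1  2  2  2  2  0  0  0  0  0  1  1  1  1  1  2  2  2
G_A(26) = 2.
Stack B, S = {1, 4, 5}:
G(0) = 0
G(1) = mex{0} = 1
G(2) = mex{1} = 0
G(3) = mex{0} = 1
G(4) = mex{1,0} = 2
G(5) = mex{2,1,0} = 3
G(6) = mex{3,0,1} = 2
G(7) = mex{2,1,0} = 3
G(8) = mex{3,2,1} = 0
G(9) = mex{0,3,2} = 1
G(10) = mex{1,2,3} = 0
G(11) = mex{0,3,2} = 1
G(12) = mex{1,0,3} = 2
G(13) = mex{2,1,0} = 3
G(14) = mex{3,0,1} = 2
G(15) = mex{2,1,0} = 3
G(16) = mex{3,2,1} = 0
G(17) = mex{0,3,2} = 1
G(18) = mex{1,2,3} = 0
G(19) = mex{0,3,2} = 1
G_B(19) = 1.
Combined Grundy value = 2 ⊕ 1 = 3.

3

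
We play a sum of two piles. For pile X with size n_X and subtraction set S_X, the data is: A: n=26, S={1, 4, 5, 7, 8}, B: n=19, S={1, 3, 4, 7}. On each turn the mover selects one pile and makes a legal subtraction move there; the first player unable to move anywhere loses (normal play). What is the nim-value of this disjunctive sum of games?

Pile A, S = {1, 4, 5, 7, 8}:
G(0) = 0
G(1) = mex{0} = 1
G(2) = mex{1} = 0
G(3) = mex{0} = 1
G(4) = mex{1,0} = 2
G(5) = mex{2,1,0} = 3
G(6) = mex{3,0,1} = 2
G(7) = mex{2,1,0,0} = 3
G(8) = mex{3,2,1,1,0} = 4
G(9) = mex{4,3,2,0,1} = 5
G(10) = mex{5,2,3,1,0} = 4
G(11) = mex{4,3,2,2,1} = 0
G(12) = mex{0,4,3,3,2} = 1
G(13) = mex{1,5,4,2,3} = 0
G(14) = mex{0,4,5,3,2} = 1
G(15) = mex{1,0,4,4,3} = 2
G(16) = mex{2,1,0,5,4} = 3
G(17) = mex{3,0,1,4,5} = 2
G(18) = mex{2,1,0,0,4} = 3
G(19) = mex{3,2,1,1,0} = 4
G(20) = mex{4,3,2,0,1} = 5
G(21) = mex{5,2,3,1,0} = 4
G(22) = mex{4,3,2,2,1} = 0
G(23) = mex{0,4,3,3,2} = 1
G(24) = mex{1,5,4,2,3} = 0
G(25) = mex{0,4,5,3,2} = 1
G(26) = mex{1,0,4,4,3} = 2
G_A(26) = 2.
Pile B, S = {1, 3, 4, 7}:
n :  0  1  2  3  4  5  6  7  8  9 10 11 12 13 14 15 16 17 18 19
G :  0  1  0  1  2  3  2  3  0  1  0  1  2  3  2  3  0  1  0  1
G_B(19) = 1.
Combined Grundy value = 2 ⊕ 1 = 3.

3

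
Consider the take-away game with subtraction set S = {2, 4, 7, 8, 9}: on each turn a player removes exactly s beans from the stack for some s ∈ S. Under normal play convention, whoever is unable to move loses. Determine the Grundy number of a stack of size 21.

2

G(0) = 0
G(1) = mex{} = 0
G(2) = mex{0} = 1
G(3) = mex{0} = 1
G(4) = mex{1,0} = 2
G(5) = mex{1,0} = 2
G(6) = mex{2,1} = 0
G(7) = mex{2,1,0} = 3
G(8) = mex{0,2,0,0} = 1
G(9) = mex{3,2,1,0,0} = 4
G(10) = mex{1,0,1,1,0} = 2
G(11) = mex{4,3,2,1,1} = 0
G(12) = mex{2,1,2,2,1} = 0
G(13) = mex{0,4,0,2,2} = 1
G(14) = mex{0,2,3,0,2} = 1
G(15) = mex{1,0,1,3,0} = 2
G(16) = mex{1,0,4,1,3} = 2
G(17) = mex{2,1,2,4,1} = 0
G(18) = mex{2,1,0,2,4} = 3
G(19) = mex{0,2,0,0,2} = 1
G(20) = mex{3,2,1,0,0} = 4
G(21) = mex{1,0,1,1,0} = 2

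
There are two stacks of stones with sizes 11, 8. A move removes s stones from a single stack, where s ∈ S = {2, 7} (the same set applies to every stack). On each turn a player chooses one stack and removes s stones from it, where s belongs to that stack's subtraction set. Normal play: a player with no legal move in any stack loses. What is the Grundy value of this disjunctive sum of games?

All stacks use S = {2, 7}:
n :  0  1  2  3  4  5  6  7  8  9 10 11
G :  0  0  1  1  0  0  1  1  2  0  0  1
Stack A: G(11) = 1.
Stack B: G(8) = 2.
Combined Grundy value = 1 ⊕ 2 = 3.

3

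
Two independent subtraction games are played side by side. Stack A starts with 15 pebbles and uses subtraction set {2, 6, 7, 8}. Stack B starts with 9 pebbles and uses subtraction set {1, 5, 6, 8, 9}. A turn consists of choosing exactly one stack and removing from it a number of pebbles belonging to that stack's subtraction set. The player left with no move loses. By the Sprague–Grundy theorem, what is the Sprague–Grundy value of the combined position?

3

Stack A, S = {2, 6, 7, 8}:
G(0) = 0
G(1) = mex{} = 0
G(2) = mex{0} = 1
G(3) = mex{0} = 1
G(4) = mex{1} = 0
G(5) = mex{1} = 0
G(6) = mex{0,0} = 1
G(7) = mex{0,0,0} = 1
G(8) = mex{1,1,0,0} = 2
G(9) = mex{1,1,1,0} = 2
G(10) = mex{2,0,1,1} = 3
G(11) = mex{2,0,0,1} = 3
G(12) = mex{3,1,0,0} = 2
G(13) = mex{3,1,1,0} = 2
G(14) = mex{2,2,1,1} = 0
G(15) = mex{2,2,2,1} = 0
G_A(15) = 0.
Stack B, S = {1, 5, 6, 8, 9}:
G(0) = 0
G(1) = mex{0} = 1
G(2) = mex{1} = 0
G(3) = mex{0} = 1
G(4) = mex{1} = 0
G(5) = mex{0,0} = 1
G(6) = mex{1,1,0} = 2
G(7) = mex{2,0,1} = 3
G(8) = mex{3,1,0,0} = 2
G(9) = mex{2,0,1,1,0} = 3
G_B(9) = 3.
Combined Grundy value = 0 ⊕ 3 = 3.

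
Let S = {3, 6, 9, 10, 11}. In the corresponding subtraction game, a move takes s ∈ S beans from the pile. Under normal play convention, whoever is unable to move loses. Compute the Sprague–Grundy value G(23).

3

G(0) = 0
G(1) = mex{} = 0
G(2) = mex{} = 0
G(3) = mex{0} = 1
G(4) = mex{0} = 1
G(5) = mex{0} = 1
G(6) = mex{1,0} = 2
G(7) = mex{1,0} = 2
G(8) = mex{1,0} = 2
G(9) = mex{2,1,0} = 3
G(10) = mex{2,1,0,0} = 3
G(11) = mex{2,1,0,0,0} = 3
G(12) = mex{3,2,1,0,0} = 4
G(13) = mex{3,2,1,1,0} = 4
G(14) = mex{3,2,1,1,1} = 0
G(15) = mex{4,3,2,1,1} = 0
G(16) = mex{4,3,2,2,1} = 0
G(17) = mex{0,3,2,2,2} = 1
G(18) = mex{0,4,3,2,2} = 1
G(19) = mex{0,4,3,3,2} = 1
G(20) = mex{1,0,3,3,3} = 2
G(21) = mex{1,0,4,3,3} = 2
G(22) = mex{1,0,4,4,3} = 2
G(23) = mex{2,1,0,4,4} = 3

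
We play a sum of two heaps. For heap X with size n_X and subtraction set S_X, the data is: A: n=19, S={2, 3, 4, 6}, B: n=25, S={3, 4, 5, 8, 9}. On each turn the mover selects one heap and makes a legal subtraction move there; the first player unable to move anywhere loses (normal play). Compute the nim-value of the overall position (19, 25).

1

Heap A, S = {2, 3, 4, 6}:
n :  0  1  2  3  4  5  6  7  8  9 10 11 12 13 14 15 16 17 18 19
G :  0  0  1  1  2  2  3  3  0  0  1  1  2  2  3  3  0  0  1  1
G_A(19) = 1.
Heap B, S = {3, 4, 5, 8, 9}:
n :  0  1  2  3  4  5  6  7  8  9 10 11 12 13 14 15 16 17 18 19 20 21 22 23 24 25
G :  0  0  0  1  1  1  2  2  2  3  3  3  0  0  0  1  1  1  2  2  2  3  3  3  0  0
G_B(25) = 0.
Combined Grundy value = 1 ⊕ 0 = 1.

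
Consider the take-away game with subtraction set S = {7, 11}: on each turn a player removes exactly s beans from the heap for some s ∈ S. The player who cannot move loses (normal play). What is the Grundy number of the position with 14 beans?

n :  0  1  2  3  4  5  6  7  8  9 10 11 12 13 14
G :  0  0  0  0  0  0  0  1  1  1  1  1  1  1  2

2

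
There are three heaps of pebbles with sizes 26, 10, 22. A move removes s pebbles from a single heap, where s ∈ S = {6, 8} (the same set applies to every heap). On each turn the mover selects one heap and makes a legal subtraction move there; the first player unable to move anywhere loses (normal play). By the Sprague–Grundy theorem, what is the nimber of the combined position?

All heaps use S = {6, 8}:
n :  0  1  2  3  4  5  6  7  8  9 10 11 12 13 14 15 16 17 18 19 20 21 22 23 24 25 26
G :  0  0  0  0  0  0  1  1  1  1  1  1  2  2  0  0  0  0  0  0  1  1  1  1  1  1  2
Heap A: G(26) = 2.
Heap B: G(10) = 1.
Heap C: G(22) = 1.
Combined Grundy value = 2 ⊕ 1 ⊕ 1 = 2.

2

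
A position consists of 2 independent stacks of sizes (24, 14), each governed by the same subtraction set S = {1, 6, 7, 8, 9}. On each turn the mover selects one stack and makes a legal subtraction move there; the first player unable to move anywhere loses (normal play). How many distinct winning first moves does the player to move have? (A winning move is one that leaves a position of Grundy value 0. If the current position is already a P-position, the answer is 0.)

All stacks use S = {1, 6, 7, 8, 9}:
G(0) = 0
G(1) = mex{0} = 1
G(2) = mex{1} = 0
G(3) = mex{0} = 1
G(4) = mex{1} = 0
G(5) = mex{0} = 1
G(6) = mex{1,0} = 2
G(7) = mex{2,1,0} = 3
G(8) = mex{3,0,1,0} = 2
G(9) = mex{2,1,0,1,0} = 3
G(10) = mex{3,0,1,0,1} = 2
G(11) = mex{2,1,0,1,0} = 3
G(12) = mex{3,2,1,0,1} = 4
G(13) = mex{4,3,2,1,0} = 5
G(14) = mex{5,2,3,2,1} = 0
G(15) = mex{0,3,2,3,2} = 1
G(16) = mex{1,2,3,2,3} = 0
G(17) = mex{0,3,2,3,2} = 1
G(18) = mex{1,4,3,2,3} = 0
G(19) = mex{0,5,4,3,2} = 1
G(20) = mex{1,0,5,4,3} = 2
G(21) = mex{2,1,0,5,4} = 3
G(22) = mex{3,0,1,0,5} = 2
G(23) = mex{2,1,0,1,0} = 3
G(24) = mex{3,0,1,0,1} = 2
Stack A: G(24) = 2.
Stack B: G(14) = 0.
Combined Grundy value = 2 ⊕ 0 = 2.
A winning move leaves total XOR = 0, i.e. changes one component's Grundy value g to g ⊕ X where X is the current total.
Stack A: need g' = 2⊕2 = 0. Options: 24−1→G=3, 24−6→G=0, 24−7→G=1, 24−8→G=0, 24−9→G=1. Hits: 2.
Stack B: need g' = 0⊕2 = 2. Options: 14−1→G=5, 14−6→G=2, 14−7→G=3, 14−8→G=2, 14−9→G=1. Hits: 2.

4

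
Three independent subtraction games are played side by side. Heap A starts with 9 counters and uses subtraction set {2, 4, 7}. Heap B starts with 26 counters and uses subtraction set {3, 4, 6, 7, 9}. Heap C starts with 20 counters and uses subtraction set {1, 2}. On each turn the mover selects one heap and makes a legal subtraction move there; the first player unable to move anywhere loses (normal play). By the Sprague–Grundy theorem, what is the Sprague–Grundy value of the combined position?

2

Heap A, S = {2, 4, 7}:
G(0) = 0
G(1) = mex{} = 0
G(2) = mex{0} = 1
G(3) = mex{0} = 1
G(4) = mex{1,0} = 2
G(5) = mex{1,0} = 2
G(6) = mex{2,1} = 0
G(7) = mex{2,1,0} = 3
G(8) = mex{0,2,0} = 1
G(9) = mex{3,2,1} = 0
G_A(9) = 0.
Heap B, S = {3, 4, 6, 7, 9}:
n :  0  1  2  3  4  5  6  7  8  9 10 11 12 13 14 15 16 17 18 19 20 21 22 23 24 25 26
G :  0  0  0  1  1  1  2  2  2  3  3  3  0  0  0  1  1  1  2  2  2  3  3  3  0  0  0
G_B(26) = 0.
Heap C, S = {1, 2}:
n :  0  1  2  3  4  5  6  7  8  9 10 11 12 13 14 15 16 17 18 19 20
G :  0  1  2  0  1  2  0  1  2  0  1  2  0  1  2  0  1  2  0  1  2
G_C(20) = 2.
Combined Grundy value = 0 ⊕ 0 ⊕ 2 = 2.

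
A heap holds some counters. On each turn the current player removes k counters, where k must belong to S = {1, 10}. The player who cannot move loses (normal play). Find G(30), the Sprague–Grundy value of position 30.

G(0) = 0
G(1) = mex{0} = 1
G(2) = mex{1} = 0
G(3) = mex{0} = 1
G(4) = mex{1} = 0
G(5) = mex{0} = 1
G(6) = mex{1} = 0
G(7) = mex{0} = 1
G(8) = mex{1} = 0
G(9) = mex{0} = 1
G(10) = mex{1,0} = 2
G(11) = mex{2,1} = 0
G(12) = mex{0,0} = 1
G(13) = mex{1,1} = 0
G(14) = mex{0,0} = 1
G(15) = mex{1,1} = 0
G(16) = mex{0,0} = 1
G(17) = mex{1,1} = 0
G(18) = mex{0,0} = 1
G(19) = mex{1,1} = 0
G(20) = mex{0,2} = 1
G(21) = mex{1,0} = 2
G(22) = mex{2,1} = 0
G(23) = mex{0,0} = 1
G(24) = mex{1,1} = 0
G(25) = mex{0,0} = 1
G(26) = mex{1,1} = 0
G(27) = mex{0,0} = 1
G(28) = mex{1,1} = 0
G(29) = mex{0,0} = 1
G(30) = mex{1,1} = 0

0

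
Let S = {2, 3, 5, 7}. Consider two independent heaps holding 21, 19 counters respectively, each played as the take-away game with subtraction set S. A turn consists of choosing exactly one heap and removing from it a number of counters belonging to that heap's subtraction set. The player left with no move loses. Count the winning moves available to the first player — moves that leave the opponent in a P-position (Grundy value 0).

3

All heaps use S = {2, 3, 5, 7}:
n :  0  1  2  3  4  5  6  7  8  9 10 11 12 13 14 15 16 17 18 19 20 21
G :  0  0  1  1  2  2  3  3  4  0  0  1  1  2  2  3  3  4  0  0  1  1
Heap A: G(21) = 1.
Heap B: G(19) = 0.
Combined Grundy value = 1 ⊕ 0 = 1.
A winning move leaves total XOR = 0, i.e. changes one component's Grundy value g to g ⊕ X where X is the current total.
Heap A: need g' = 1⊕1 = 0. Options: 21−2→G=0, 21−3→G=0, 21−5→G=3, 21−7→G=2. Hits: 2.
Heap B: need g' = 0⊕1 = 1. Options: 19−2→G=4, 19−3→G=3, 19−5→G=2, 19−7→G=1. Hits: 1.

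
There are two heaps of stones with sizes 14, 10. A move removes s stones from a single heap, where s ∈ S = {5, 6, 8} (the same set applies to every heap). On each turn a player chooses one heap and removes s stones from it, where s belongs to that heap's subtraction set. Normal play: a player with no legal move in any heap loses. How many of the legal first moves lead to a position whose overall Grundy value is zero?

2

All heaps use S = {5, 6, 8}:
G(0) = 0
G(1) = mex{} = 0
G(2) = mex{} = 0
G(3) = mex{} = 0
G(4) = mex{} = 0
G(5) = mex{0} = 1
G(6) = mex{0,0} = 1
G(7) = mex{0,0} = 1
G(8) = mex{0,0,0} = 1
G(9) = mex{0,0,0} = 1
G(10) = mex{1,0,0} = 2
G(11) = mex{1,1,0} = 2
G(12) = mex{1,1,0} = 2
G(13) = mex{1,1,1} = 0
G(14) = mex{1,1,1} = 0
Heap A: G(14) = 0.
Heap B: G(10) = 2.
Combined Grundy value = 0 ⊕ 2 = 2.
A winning move leaves total XOR = 0, i.e. changes one component's Grundy value g to g ⊕ X where X is the current total.
Heap A: need g' = 0⊕2 = 2. Options: 14−5→G=1, 14−6→G=1, 14−8→G=1. Hits: 0.
Heap B: need g' = 2⊕2 = 0. Options: 10−5→G=1, 10−6→G=0, 10−8→G=0. Hits: 2.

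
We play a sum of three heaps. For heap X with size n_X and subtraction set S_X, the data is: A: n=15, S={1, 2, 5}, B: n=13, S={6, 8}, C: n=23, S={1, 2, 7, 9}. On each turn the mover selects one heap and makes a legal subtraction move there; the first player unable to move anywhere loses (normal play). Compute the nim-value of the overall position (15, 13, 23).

3

Heap A, S = {1, 2, 5}:
G(0) = 0
G(1) = mex{0} = 1
G(2) = mex{1,0} = 2
G(3) = mex{2,1} = 0
G(4) = mex{0,2} = 1
G(5) = mex{1,0,0} = 2
G(6) = mex{2,1,1} = 0
G(7) = mex{0,2,2} = 1
G(8) = mex{1,0,0} = 2
G(9) = mex{2,1,1} = 0
G(10) = mex{0,2,2} = 1
G(11) = mex{1,0,0} = 2
G(12) = mex{2,1,1} = 0
G(13) = mex{0,2,2} = 1
G(14) = mex{1,0,0} = 2
G(15) = mex{2,1,1} = 0
G_A(15) = 0.
Heap B, S = {6, 8}:
n :  0  1  2  3  4  5  6  7  8  9 10 11 12 13
G :  0  0  0  0  0  0  1  1  1  1  1  1  2  2
G_B(13) = 2.
Heap C, S = {1, 2, 7, 9}:
G(0) = 0
G(1) = mex{0} = 1
G(2) = mex{1,0} = 2
G(3) = mex{2,1} = 0
G(4) = mex{0,2} = 1
G(5) = mex{1,0} = 2
G(6) = mex{2,1} = 0
G(7) = mex{0,2,0} = 1
G(8) = mex{1,0,1} = 2
G(9) = mex{2,1,2,0} = 3
G(10) = mex{3,2,0,1} = 4
G(11) = mex{4,3,1,2} = 0
G(12) = mex{0,4,2,0} = 1
G(13) = mex{1,0,0,1} = 2
G(14) = mex{2,1,1,2} = 0
G(15) = mex{0,2,2,0} = 1
G(16) = mex{1,0,3,1} = 2
G(17) = mex{2,1,4,2} = 0
G(18) = mex{0,2,0,3} = 1
G(19) = mex{1,0,1,4} = 2
G(20) = mex{2,1,2,0} = 3
G(21) = mex{3,2,0,1} = 4
G(22) = mex{4,3,1,2} = 0
G(23) = mex{0,4,2,0} = 1
G_C(23) = 1.
Combined Grundy value = 0 ⊕ 2 ⊕ 1 = 3.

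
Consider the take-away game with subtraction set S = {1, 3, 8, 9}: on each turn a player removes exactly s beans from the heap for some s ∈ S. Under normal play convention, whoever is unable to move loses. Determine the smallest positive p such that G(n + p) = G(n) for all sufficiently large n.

16

G(0) = 0
G(1) = mex{0} = 1
G(2) = mex{1} = 0
G(3) = mex{0,0} = 1
G(4) = mex{1,1} = 0
G(5) = mex{0,0} = 1
G(6) = mex{1,1} = 0
G(7) = mex{0,0} = 1
G(8) = mex{1,1,0} = 2
G(9) = mex{2,0,1,0} = 3
G(10) = mex{3,1,0,1} = 2
G(11) = mex{2,2,1,0} = 3
G(12) = mex{3,3,0,1} = 2
G(13) = mex{2,2,1,0} = 3
G(14) = mex{3,3,0,1} = 2
G(15) = mex{2,2,1,0} = 3
G(16) = mex{3,3,2,1} = 0
G(17) = mex{0,2,3,2} = 1
G(18) = mex{1,3,2,3} = 0
G(19) = mex{0,0,3,2} = 1
G(20) = mex{1,1,2,3} = 0
G(21) = mex{0,0,3,2} = 1
G(22) = mex{1,1,2,3} = 0
G(23) = mex{0,0,3,2} = 1
G(24) = mex{1,1,0,3} = 2
G(25) = mex{2,0,1,0} = 3
G(26) = mex{3,1,0,1} = 2
G(27) = mex{2,2,1,0} = 3
G(28) = mex{3,3,0,1} = 2
G(29) = mex{2,2,1,0} = 3
G(30) = mex{3,3,0,1} = 2
G(31) = mex{2,2,1,0} = 3
G(32) = mex{3,3,2,1} = 0
G(33) = mex{0,2,3,2} = 1
G(n+16) = G(n) holds for n = 0,…,8 (a full window of length max(S) = 9), so the sequence is purely periodic with period 16.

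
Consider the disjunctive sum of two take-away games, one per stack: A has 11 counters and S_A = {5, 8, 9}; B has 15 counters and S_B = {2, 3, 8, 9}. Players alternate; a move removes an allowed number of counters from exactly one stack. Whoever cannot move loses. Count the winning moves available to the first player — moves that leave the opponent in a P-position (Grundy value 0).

0

Stack A, S = {5, 8, 9}:
n :  0  1  2  3  4  5  6  7  8  9 10 11
G :  0  0  0  0  0  1  1  1  1  1  2  2
G_A(11) = 2.
Stack B, S = {2, 3, 8, 9}:
n :  0  1  2  3  4  5  6  7  8  9 10 11 12 13 14 15
G :  0  0  1  1  2  0  0  1  1  2  2  0  0  1  1  2
G_B(15) = 2.
Combined Grundy value = 2 ⊕ 2 = 0.
A winning move leaves total XOR = 0, i.e. changes one component's Grundy value g to g ⊕ X where X is the current total.
Stack A: target g' = 2⊕0 = 2, but every legal move changes the Grundy value (mex property), so 0 moves.
Stack B: target g' = 2⊕0 = 2, but every legal move changes the Grundy value (mex property), so 0 moves.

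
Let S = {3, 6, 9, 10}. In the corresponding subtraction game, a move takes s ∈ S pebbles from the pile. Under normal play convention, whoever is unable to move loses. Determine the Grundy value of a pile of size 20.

n :  0  1  2  3  4  5  6  7  8  9 10 11 12 13 14 15 16 17 18 19 20
G :  0  0  0  1  1  1  2  2  2  3  3  3  4  0  0  0  1  1  1  2  2

2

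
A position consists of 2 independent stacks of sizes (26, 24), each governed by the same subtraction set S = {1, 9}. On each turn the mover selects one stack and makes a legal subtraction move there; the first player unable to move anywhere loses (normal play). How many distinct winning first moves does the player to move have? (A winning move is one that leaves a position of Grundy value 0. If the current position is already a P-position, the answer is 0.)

0

All stacks use S = {1, 9}:
G(0) = 0
G(1) = mex{0} = 1
G(2) = mex{1} = 0
G(3) = mex{0} = 1
G(4) = mex{1} = 0
G(5) = mex{0} = 1
G(6) = mex{1} = 0
G(7) = mex{0} = 1
G(8) = mex{1} = 0
G(9) = mex{0,0} = 1
G(10) = mex{1,1} = 0
G(11) = mex{0,0} = 1
G(12) = mex{1,1} = 0
G(13) = mex{0,0} = 1
G(14) = mex{1,1} = 0
G(15) = mex{0,0} = 1
G(16) = mex{1,1} = 0
G(17) = mex{0,0} = 1
G(18) = mex{1,1} = 0
G(19) = mex{0,0} = 1
G(20) = mex{1,1} = 0
G(21) = mex{0,0} = 1
G(22) = mex{1,1} = 0
G(23) = mex{0,0} = 1
G(24) = mex{1,1} = 0
G(25) = mex{0,0} = 1
G(26) = mex{1,1} = 0
Stack A: G(26) = 0.
Stack B: G(24) = 0.
Combined Grundy value = 0 ⊕ 0 = 0.
A winning move leaves total XOR = 0, i.e. changes one component's Grundy value g to g ⊕ X where X is the current total.
Stack A: target g' = 0⊕0 = 0, but every legal move changes the Grundy value (mex property), so 0 moves.
Stack B: target g' = 0⊕0 = 0, but every legal move changes the Grundy value (mex property), so 0 moves.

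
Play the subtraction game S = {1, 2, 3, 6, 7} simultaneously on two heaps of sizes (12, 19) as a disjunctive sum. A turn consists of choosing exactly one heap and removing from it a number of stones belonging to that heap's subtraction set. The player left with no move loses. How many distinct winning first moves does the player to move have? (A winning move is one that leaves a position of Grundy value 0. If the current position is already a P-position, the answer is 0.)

All heaps use S = {1, 2, 3, 6, 7}:
G(0) = 0
G(1) = mex{0} = 1
G(2) = mex{1,0} = 2
G(3) = mex{2,1,0} = 3
G(4) = mex{3,2,1} = 0
G(5) = mex{0,3,2} = 1
G(6) = mex{1,0,3,0} = 2
G(7) = mex{2,1,0,1,0} = 3
G(8) = mex{3,2,1,2,1} = 0
G(9) = mex{0,3,2,3,2} = 1
G(10) = mex{1,0,3,0,3} = 2
G(11) = mex{2,1,0,1,0} = 3
G(12) = mex{3,2,1,2,1} = 0
G(13) = mex{0,3,2,3,2} = 1
G(14) = mex{1,0,3,0,3} = 2
G(15) = mex{2,1,0,1,0} = 3
G(16) = mex{3,2,1,2,1} = 0
G(17) = mex{0,3,2,3,2} = 1
G(18) = mex{1,0,3,0,3} = 2
G(19) = mex{2,1,0,1,0} = 3
Heap A: G(12) = 0.
Heap B: G(19) = 3.
Combined Grundy value = 0 ⊕ 3 = 3.
A winning move leaves total XOR = 0, i.e. changes one component's Grundy value g to g ⊕ X where X is the current total.
Heap A: need g' = 0⊕3 = 3. Options: 12−1→G=3, 12−2→G=2, 12−3→G=1, 12−6→G=2, 12−7→G=1. Hits: 1.
Heap B: need g' = 3⊕3 = 0. Options: 19−1→G=2, 19−2→G=1, 19−3→G=0, 19−6→G=1, 19−7→G=0. Hits: 2.

3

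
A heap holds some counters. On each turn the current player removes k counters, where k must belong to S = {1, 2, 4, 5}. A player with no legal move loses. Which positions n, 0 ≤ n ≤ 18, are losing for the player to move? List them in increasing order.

G(0) = 0
G(1) = mex{0} = 1
G(2) = mex{1,0} = 2
G(3) = mex{2,1} = 0
G(4) = mex{0,2,0} = 1
G(5) = mex{1,0,1,0} = 2
G(6) = mex{2,1,2,1} = 0
G(7) = mex{0,2,0,2} = 1
G(8) = mex{1,0,1,0} = 2
G(9) = mex{2,1,2,1} = 0
G(10) = mex{0,2,0,2} = 1
G(11) = mex{1,0,1,0} = 2
G(12) = mex{2,1,2,1} = 0
G(13) = mex{0,2,0,2} = 1
G(14) = mex{1,0,1,0} = 2
G(15) = mex{2,1,2,1} = 0
G(16) = mex{0,2,0,2} = 1
G(17) = mex{1,0,1,0} = 2
G(18) = mex{2,1,2,1} = 0
P-positions are exactly the n with G(n) = 0.

0, 3, 6, 9, 12, 15, 18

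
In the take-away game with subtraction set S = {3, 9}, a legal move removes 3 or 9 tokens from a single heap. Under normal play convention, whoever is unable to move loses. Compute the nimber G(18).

G(0) = 0
G(1) = mex{} = 0
G(2) = mex{} = 0
G(3) = mex{0} = 1
G(4) = mex{0} = 1
G(5) = mex{0} = 1
G(6) = mex{1} = 0
G(7) = mex{1} = 0
G(8) = mex{1} = 0
G(9) = mex{0,0} = 1
G(10) = mex{0,0} = 1
G(11) = mex{0,0} = 1
G(12) = mex{1,1} = 0
G(13) = mex{1,1} = 0
G(14) = mex{1,1} = 0
G(15) = mex{0,0} = 1
G(16) = mex{0,0} = 1
G(17) = mex{0,0} = 1
G(18) = mex{1,1} = 0

0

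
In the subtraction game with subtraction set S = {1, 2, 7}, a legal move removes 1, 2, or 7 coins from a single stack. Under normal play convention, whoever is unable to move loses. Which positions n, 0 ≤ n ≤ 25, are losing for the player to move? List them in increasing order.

G(0) = 0
G(1) = mex{0} = 1
G(2) = mex{1,0} = 2
G(3) = mex{2,1} = 0
G(4) = mex{0,2} = 1
G(5) = mex{1,0} = 2
G(6) = mex{2,1} = 0
G(7) = mex{0,2,0} = 1
G(8) = mex{1,0,1} = 2
G(9) = mex{2,1,2} = 0
G(10) = mex{0,2,0} = 1
G(11) = mex{1,0,1} = 2
G(12) = mex{2,1,2} = 0
G(13) = mex{0,2,0} = 1
G(14) = mex{1,0,1} = 2
G(15) = mex{2,1,2} = 0
G(16) = mex{0,2,0} = 1
G(17) = mex{1,0,1} = 2
G(18) = mex{2,1,2} = 0
G(19) = mex{0,2,0} = 1
G(20) = mex{1,0,1} = 2
G(21) = mex{2,1,2} = 0
G(22) = mex{0,2,0} = 1
G(23) = mex{1,0,1} = 2
G(24) = mex{2,1,2} = 0
G(25) = mex{0,2,0} = 1
P-positions are exactly the n with G(n) = 0.

0, 3, 6, 9, 12, 15, 18, 21, 24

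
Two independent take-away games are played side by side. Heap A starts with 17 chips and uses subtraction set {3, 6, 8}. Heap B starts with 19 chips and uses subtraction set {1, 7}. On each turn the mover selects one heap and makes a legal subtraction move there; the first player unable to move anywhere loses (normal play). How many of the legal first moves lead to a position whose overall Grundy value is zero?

1

Heap A, S = {3, 6, 8}:
G(0) = 0
G(1) = mex{} = 0
G(2) = mex{} = 0
G(3) = mex{0} = 1
G(4) = mex{0} = 1
G(5) = mex{0} = 1
G(6) = mex{1,0} = 2
G(7) = mex{1,0} = 2
G(8) = mex{1,0,0} = 2
G(9) = mex{2,1,0} = 3
G(10) = mex{2,1,0} = 3
G(11) = mex{2,1,1} = 0
G(12) = mex{3,2,1} = 0
G(13) = mex{3,2,1} = 0
G(14) = mex{0,2,2} = 1
G(15) = mex{0,3,2} = 1
G(16) = mex{0,3,2} = 1
G(17) = mex{1,0,3} = 2
G_A(17) = 2.
Heap B, S = {1, 7}:
G(0) = 0
G(1) = mex{0} = 1
G(2) = mex{1} = 0
G(3) = mex{0} = 1
G(4) = mex{1} = 0
G(5) = mex{0} = 1
G(6) = mex{1} = 0
G(7) = mex{0,0} = 1
G(8) = mex{1,1} = 0
G(9) = mex{0,0} = 1
G(10) = mex{1,1} = 0
G(11) = mex{0,0} = 1
G(12) = mex{1,1} = 0
G(13) = mex{0,0} = 1
G(14) = mex{1,1} = 0
G(15) = mex{0,0} = 1
G(16) = mex{1,1} = 0
G(17) = mex{0,0} = 1
G(18) = mex{1,1} = 0
G(19) = mex{0,0} = 1
G_B(19) = 1.
Combined Grundy value = 2 ⊕ 1 = 3.
A winning move leaves total XOR = 0, i.e. changes one component's Grundy value g to g ⊕ X where X is the current total.
Heap A: need g' = 2⊕3 = 1. Options: 17−3→G=1, 17−6→G=0, 17−8→G=3. Hits: 1.
Heap B: need g' = 1⊕3 = 2. Options: 19−1→G=0, 19−7→G=0. Hits: 0.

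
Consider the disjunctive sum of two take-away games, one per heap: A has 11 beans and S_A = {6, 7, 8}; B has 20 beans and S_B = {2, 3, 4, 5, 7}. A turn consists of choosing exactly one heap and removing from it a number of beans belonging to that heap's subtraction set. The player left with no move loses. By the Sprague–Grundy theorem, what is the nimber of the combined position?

0

Heap A, S = {6, 7, 8}:
G(0) = 0
G(1) = mex{} = 0
G(2) = mex{} = 0
G(3) = mex{} = 0
G(4) = mex{} = 0
G(5) = mex{} = 0
G(6) = mex{0} = 1
G(7) = mex{0,0} = 1
G(8) = mex{0,0,0} = 1
G(9) = mex{0,0,0} = 1
G(10) = mex{0,0,0} = 1
G(11) = mex{0,0,0} = 1
G_A(11) = 1.
Heap B, S = {2, 3, 4, 5, 7}:
G(0) = 0
G(1) = mex{} = 0
G(2) = mex{0} = 1
G(3) = mex{0,0} = 1
G(4) = mex{1,0,0} = 2
G(5) = mex{1,1,0,0} = 2
G(6) = mex{2,1,1,0} = 3
G(7) = mex{2,2,1,1,0} = 3
G(8) = mex{3,2,2,1,0} = 4
G(9) = mex{3,3,2,2,1} = 0
G(10) = mex{4,3,3,2,1} = 0
G(11) = mex{0,4,3,3,2} = 1
G(12) = mex{0,0,4,3,2} = 1
G(13) = mex{1,0,0,4,3} = 2
G(14) = mex{1,1,0,0,3} = 2
G(15) = mex{2,1,1,0,4} = 3
G(16) = mex{2,2,1,1,0} = 3
G(17) = mex{3,2,2,1,0} = 4
G(18) = mex{3,3,2,2,1} = 0
G(19) = mex{4,3,3,2,1} = 0
G(20) = mex{0,4,3,3,2} = 1
G_B(20) = 1.
Combined Grundy value = 1 ⊕ 1 = 0.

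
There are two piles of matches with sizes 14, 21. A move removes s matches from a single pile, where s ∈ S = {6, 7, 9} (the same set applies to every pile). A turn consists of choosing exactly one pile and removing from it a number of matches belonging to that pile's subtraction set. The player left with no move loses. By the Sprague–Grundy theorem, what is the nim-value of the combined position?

All piles use S = {6, 7, 9}:
G(0) = 0
G(1) = mex{} = 0
G(2) = mex{} = 0
G(3) = mex{} = 0
G(4) = mex{} = 0
G(5) = mex{} = 0
G(6) = mex{0} = 1
G(7) = mex{0,0} = 1
G(8) = mex{0,0} = 1
G(9) = mex{0,0,0} = 1
G(10) = mex{0,0,0} = 1
G(11) = mex{0,0,0} = 1
G(12) = mex{1,0,0} = 2
G(13) = mex{1,1,0} = 2
G(14) = mex{1,1,0} = 2
G(15) = mex{1,1,1} = 0
G(16) = mex{1,1,1} = 0
G(17) = mex{1,1,1} = 0
G(18) = mex{2,1,1} = 0
G(19) = mex{2,2,1} = 0
G(20) = mex{2,2,1} = 0
G(21) = mex{0,2,2} = 1
Pile A: G(14) = 2.
Pile B: G(21) = 1.
Combined Grundy value = 2 ⊕ 1 = 3.

3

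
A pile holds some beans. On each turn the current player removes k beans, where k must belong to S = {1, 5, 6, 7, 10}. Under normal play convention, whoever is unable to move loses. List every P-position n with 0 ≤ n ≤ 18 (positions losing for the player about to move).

0, 2, 4, 13, 15, 17

G(0) = 0
G(1) = mex{0} = 1
G(2) = mex{1} = 0
G(3) = mex{0} = 1
G(4) = mex{1} = 0
G(5) = mex{0,0} = 1
G(6) = mex{1,1,0} = 2
G(7) = mex{2,0,1,0} = 3
G(8) = mex{3,1,0,1} = 2
G(9) = mex{2,0,1,0} = 3
G(10) = mex{3,1,0,1,0} = 2
G(11) = mex{2,2,1,0,1} = 3
G(12) = mex{3,3,2,1,0} = 4
G(13) = mex{4,2,3,2,1} = 0
G(14) = mex{0,3,2,3,0} = 1
G(15) = mex{1,2,3,2,1} = 0
G(16) = mex{0,3,2,3,2} = 1
G(17) = mex{1,4,3,2,3} = 0
G(18) = mex{0,0,4,3,2} = 1
P-positions are exactly the n with G(n) = 0.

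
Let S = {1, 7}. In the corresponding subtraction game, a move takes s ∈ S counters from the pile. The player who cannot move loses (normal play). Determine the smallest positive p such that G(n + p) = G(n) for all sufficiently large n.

2

n :  0  1  2  3  4  5  6  7  8  9 10 11 12 13 14
G :  0  1  0  1  0  1  0  1  0  1  0  1  0  1  0
G(n+2) = G(n) holds for n = 0,…,6 (a full window of length max(S) = 7), so the sequence is purely periodic with period 2.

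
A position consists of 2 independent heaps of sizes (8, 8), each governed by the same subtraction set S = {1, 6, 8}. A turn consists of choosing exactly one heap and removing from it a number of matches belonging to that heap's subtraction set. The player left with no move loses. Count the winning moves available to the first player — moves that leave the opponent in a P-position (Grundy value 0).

0

All heaps use S = {1, 6, 8}:
n : 0 1 2 3 4 5 6 7 8
G : 0 1 0 1 0 1 2 0 1
Heap A: G(8) = 1.
Heap B: G(8) = 1.
Combined Grundy value = 1 ⊕ 1 = 0.
A winning move leaves total XOR = 0, i.e. changes one component's Grundy value g to g ⊕ X where X is the current total.
Heap A: target g' = 1⊕0 = 1, but every legal move changes the Grundy value (mex property), so 0 moves.
Heap B: target g' = 1⊕0 = 1, but every legal move changes the Grundy value (mex property), so 0 moves.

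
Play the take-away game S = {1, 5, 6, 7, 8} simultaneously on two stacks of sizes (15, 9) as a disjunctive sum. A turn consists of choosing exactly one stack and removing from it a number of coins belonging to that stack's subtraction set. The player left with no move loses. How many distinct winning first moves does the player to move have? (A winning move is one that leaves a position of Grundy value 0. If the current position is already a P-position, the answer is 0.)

All stacks use S = {1, 5, 6, 7, 8}:
G(0) = 0
G(1) = mex{0} = 1
G(2) = mex{1} = 0
G(3) = mex{0} = 1
G(4) = mex{1} = 0
G(5) = mex{0,0} = 1
G(6) = mex{1,1,0} = 2
G(7) = mex{2,0,1,0} = 3
G(8) = mex{3,1,0,1,0} = 2
G(9) = mex{2,0,1,0,1} = 3
G(10) = mex{3,1,0,1,0} = 2
G(11) = mex{2,2,1,0,1} = 3
G(12) = mex{3,3,2,1,0} = 4
G(13) = mex{4,2,3,2,1} = 0
G(14) = mex{0,3,2,3,2} = 1
G(15) = mex{1,2,3,2,3} = 0
Stack A: G(15) = 0.
Stack B: G(9) = 3.
Combined Grundy value = 0 ⊕ 3 = 3.
A winning move leaves total XOR = 0, i.e. changes one component's Grundy value g to g ⊕ X where X is the current total.
Stack A: need g' = 0⊕3 = 3. Options: 15−1→G=1, 15−5→G=2, 15−6→G=3, 15−7→G=2, 15−8→G=3. Hits: 2.
Stack B: need g' = 3⊕3 = 0. Options: 9−1→G=2, 9−5→G=0, 9−6→G=1, 9−7→G=0, 9−8→G=1. Hits: 2.

4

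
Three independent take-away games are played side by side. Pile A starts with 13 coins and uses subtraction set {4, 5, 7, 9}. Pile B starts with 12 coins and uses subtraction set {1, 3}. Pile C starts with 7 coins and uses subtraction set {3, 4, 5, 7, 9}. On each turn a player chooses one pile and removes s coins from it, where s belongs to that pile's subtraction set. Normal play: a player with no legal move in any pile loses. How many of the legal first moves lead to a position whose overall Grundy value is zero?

Pile A, S = {4, 5, 7, 9}:
n :  0  1  2  3  4  5  6  7  8  9 10 11 12 13
G :  0  0  0  0  1  1  1  1  2  2  2  2  3  0
G_A(13) = 0.
Pile B, S = {1, 3}:
G(0) = 0
G(1) = mex{0} = 1
G(2) = mex{1} = 0
G(3) = mex{0,0} = 1
G(4) = mex{1,1} = 0
G(5) = mex{0,0} = 1
G(6) = mex{1,1} = 0
G(7) = mex{0,0} = 1
G(8) = mex{1,1} = 0
G(9) = mex{0,0} = 1
G(10) = mex{1,1} = 0
G(11) = mex{0,0} = 1
G(12) = mex{1,1} = 0
G_B(12) = 0.
Pile C, S = {3, 4, 5, 7, 9}:
n : 0 1 2 3 4 5 6 7
G : 0 0 0 1 1 1 2 2
G_C(7) = 2.
Combined Grundy value = 0 ⊕ 0 ⊕ 2 = 2.
A winning move leaves total XOR = 0, i.e. changes one component's Grundy value g to g ⊕ X where X is the current total.
Pile A: need g' = 0⊕2 = 2. Options: 13−4→G=2, 13−5→G=2, 13−7→G=1, 13−9→G=1. Hits: 2.
Pile B: need g' = 0⊕2 = 2. Options: 12−1→G=1, 12−3→G=1. Hits: 0.
Pile C: need g' = 2⊕2 = 0. Options: 7−3→G=1, 7−4→G=1, 7−5→G=0, 7−7→G=0. Hits: 2.

4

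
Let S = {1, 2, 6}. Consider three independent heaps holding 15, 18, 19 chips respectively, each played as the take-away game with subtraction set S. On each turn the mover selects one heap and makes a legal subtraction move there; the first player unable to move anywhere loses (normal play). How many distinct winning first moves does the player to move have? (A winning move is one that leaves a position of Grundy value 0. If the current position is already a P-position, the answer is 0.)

2

All heaps use S = {1, 2, 6}:
G(0) = 0
G(1) = mex{0} = 1
G(2) = mex{1,0} = 2
G(3) = mex{2,1} = 0
G(4) = mex{0,2} = 1
G(5) = mex{1,0} = 2
G(6) = mex{2,1,0} = 3
G(7) = mex{3,2,1} = 0
G(8) = mex{0,3,2} = 1
G(9) = mex{1,0,0} = 2
G(10) = mex{2,1,1} = 0
G(11) = mex{0,2,2} = 1
G(12) = mex{1,0,3} = 2
G(13) = mex{2,1,0} = 3
G(14) = mex{3,2,1} = 0
G(15) = mex{0,3,2} = 1
G(16) = mex{1,0,0} = 2
G(17) = mex{2,1,1} = 0
G(18) = mex{0,2,2} = 1
G(19) = mex{1,0,3} = 2
Heap A: G(15) = 1.
Heap B: G(18) = 1.
Heap C: G(19) = 2.
Combined Grundy value = 1 ⊕ 1 ⊕ 2 = 2.
A winning move leaves total XOR = 0, i.e. changes one component's Grundy value g to g ⊕ X where X is the current total.
Heap A: need g' = 1⊕2 = 3. Options: 15−1→G=0, 15−2→G=3, 15−6→G=2. Hits: 1.
Heap B: need g' = 1⊕2 = 3. Options: 18−1→G=0, 18−2→G=2, 18−6→G=2. Hits: 0.
Heap C: need g' = 2⊕2 = 0. Options: 19−1→G=1, 19−2→G=0, 19−6→G=3. Hits: 1.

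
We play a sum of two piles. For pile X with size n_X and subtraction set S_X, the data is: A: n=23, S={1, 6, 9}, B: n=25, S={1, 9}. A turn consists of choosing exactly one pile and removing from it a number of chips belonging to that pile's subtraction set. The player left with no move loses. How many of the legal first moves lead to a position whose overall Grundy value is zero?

Pile A, S = {1, 6, 9}:
G(0) = 0
G(1) = mex{0} = 1
G(2) = mex{1} = 0
G(3) = mex{0} = 1
G(4) = mex{1} = 0
G(5) = mex{0} = 1
G(6) = mex{1,0} = 2
G(7) = mex{2,1} = 0
G(8) = mex{0,0} = 1
G(9) = mex{1,1,0} = 2
G(10) = mex{2,0,1} = 3
G(11) = mex{3,1,0} = 2
G(12) = mex{2,2,1} = 0
G(13) = mex{0,0,0} = 1
G(14) = mex{1,1,1} = 0
G(15) = mex{0,2,2} = 1
G(16) = mex{1,3,0} = 2
G(17) = mex{2,2,1} = 0
G(18) = mex{0,0,2} = 1
G(19) = mex{1,1,3} = 0
G(20) = mex{0,0,2} = 1
G(21) = mex{1,1,0} = 2
G(22) = mex{2,2,1} = 0
G(23) = mex{0,0,0} = 1
G_A(23) = 1.
Pile B, S = {1, 9}:
G(0) = 0
G(1) = mex{0} = 1
G(2) = mex{1} = 0
G(3) = mex{0} = 1
G(4) = mex{1} = 0
G(5) = mex{0} = 1
G(6) = mex{1} = 0
G(7) = mex{0} = 1
G(8) = mex{1} = 0
G(9) = mex{0,0} = 1
G(10) = mex{1,1} = 0
G(11) = mex{0,0} = 1
G(12) = mex{1,1} = 0
G(13) = mex{0,0} = 1
G(14) = mex{1,1} = 0
G(15) = mex{0,0} = 1
G(16) = mex{1,1} = 0
G(17) = mex{0,0} = 1
G(18) = mex{1,1} = 0
G(19) = mex{0,0} = 1
G(20) = mex{1,1} = 0
G(21) = mex{0,0} = 1
G(22) = mex{1,1} = 0
G(23) = mex{0,0} = 1
G(24) = mex{1,1} = 0
G(25) = mex{0,0} = 1
G_B(25) = 1.
Combined Grundy value = 1 ⊕ 1 = 0.
A winning move leaves total XOR = 0, i.e. changes one component's Grundy value g to g ⊕ X where X is the current total.
Pile A: target g' = 1⊕0 = 1, but every legal move changes the Grundy value (mex property), so 0 moves.
Pile B: target g' = 1⊕0 = 1, but every legal move changes the Grundy value (mex property), so 0 moves.

0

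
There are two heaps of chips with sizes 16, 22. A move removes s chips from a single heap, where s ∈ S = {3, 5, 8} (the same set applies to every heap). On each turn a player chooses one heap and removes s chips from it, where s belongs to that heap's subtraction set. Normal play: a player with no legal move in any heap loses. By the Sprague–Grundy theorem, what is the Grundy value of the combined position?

1

All heaps use S = {3, 5, 8}:
G(0) = 0
G(1) = mex{} = 0
G(2) = mex{} = 0
G(3) = mex{0} = 1
G(4) = mex{0} = 1
G(5) = mex{0,0} = 1
G(6) = mex{1,0} = 2
G(7) = mex{1,0} = 2
G(8) = mex{1,1,0} = 2
G(9) = mex{2,1,0} = 3
G(10) = mex{2,1,0} = 3
G(11) = mex{2,2,1} = 0
G(12) = mex{3,2,1} = 0
G(13) = mex{3,2,1} = 0
G(14) = mex{0,3,2} = 1
G(15) = mex{0,3,2} = 1
G(16) = mex{0,0,2} = 1
G(17) = mex{1,0,3} = 2
G(18) = mex{1,0,3} = 2
G(19) = mex{1,1,0} = 2
G(20) = mex{2,1,0} = 3
G(21) = mex{2,1,0} = 3
G(22) = mex{2,2,1} = 0
Heap A: G(16) = 1.
Heap B: G(22) = 0.
Combined Grundy value = 1 ⊕ 0 = 1.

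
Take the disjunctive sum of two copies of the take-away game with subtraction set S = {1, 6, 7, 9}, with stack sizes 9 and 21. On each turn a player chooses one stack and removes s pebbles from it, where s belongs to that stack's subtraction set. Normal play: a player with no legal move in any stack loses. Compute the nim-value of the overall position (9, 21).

0

All stacks use S = {1, 6, 7, 9}:
G(0) = 0
G(1) = mex{0} = 1
G(2) = mex{1} = 0
G(3) = mex{0} = 1
G(4) = mex{1} = 0
G(5) = mex{0} = 1
G(6) = mex{1,0} = 2
G(7) = mex{2,1,0} = 3
G(8) = mex{3,0,1} = 2
G(9) = mex{2,1,0,0} = 3
G(10) = mex{3,0,1,1} = 2
G(11) = mex{2,1,0,0} = 3
G(12) = mex{3,2,1,1} = 0
G(13) = mex{0,3,2,0} = 1
G(14) = mex{1,2,3,1} = 0
G(15) = mex{0,3,2,2} = 1
G(16) = mex{1,2,3,3} = 0
G(17) = mex{0,3,2,2} = 1
G(18) = mex{1,0,3,3} = 2
G(19) = mex{2,1,0,2} = 3
G(20) = mex{3,0,1,3} = 2
G(21) = mex{2,1,0,0} = 3
Stack A: G(9) = 3.
Stack B: G(21) = 3.
Combined Grundy value = 3 ⊕ 3 = 0.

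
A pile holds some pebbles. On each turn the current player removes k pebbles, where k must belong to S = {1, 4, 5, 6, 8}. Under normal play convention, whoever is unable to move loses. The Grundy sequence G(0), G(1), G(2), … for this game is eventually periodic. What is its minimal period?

G(0) = 0
G(1) = mex{0} = 1
G(2) = mex{1} = 0
G(3) = mex{0} = 1
G(4) = mex{1,0} = 2
G(5) = mex{2,1,0} = 3
G(6) = mex{3,0,1,0} = 2
G(7) = mex{2,1,0,1} = 3
G(8) = mex{3,2,1,0,0} = 4
G(9) = mex{4,3,2,1,1} = 0
G(10) = mex{0,2,3,2,0} = 1
G(11) = mex{1,3,2,3,1} = 0
G(12) = mex{0,4,3,2,2} = 1
G(13) = mex{1,0,4,3,3} = 2
G(14) = mex{2,1,0,4,2} = 3
G(15) = mex{3,0,1,0,3} = 2
G(16) = mex{2,1,0,1,4} = 3
G(17) = mex{3,2,1,0,0} = 4
G(18) = mex{4,3,2,1,1} = 0
G(19) = mex{0,2,3,2,0} = 1
G(n+9) = G(n) holds for n = 0,…,7 (a full window of length max(S) = 8), so the sequence is purely periodic with period 9.

9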